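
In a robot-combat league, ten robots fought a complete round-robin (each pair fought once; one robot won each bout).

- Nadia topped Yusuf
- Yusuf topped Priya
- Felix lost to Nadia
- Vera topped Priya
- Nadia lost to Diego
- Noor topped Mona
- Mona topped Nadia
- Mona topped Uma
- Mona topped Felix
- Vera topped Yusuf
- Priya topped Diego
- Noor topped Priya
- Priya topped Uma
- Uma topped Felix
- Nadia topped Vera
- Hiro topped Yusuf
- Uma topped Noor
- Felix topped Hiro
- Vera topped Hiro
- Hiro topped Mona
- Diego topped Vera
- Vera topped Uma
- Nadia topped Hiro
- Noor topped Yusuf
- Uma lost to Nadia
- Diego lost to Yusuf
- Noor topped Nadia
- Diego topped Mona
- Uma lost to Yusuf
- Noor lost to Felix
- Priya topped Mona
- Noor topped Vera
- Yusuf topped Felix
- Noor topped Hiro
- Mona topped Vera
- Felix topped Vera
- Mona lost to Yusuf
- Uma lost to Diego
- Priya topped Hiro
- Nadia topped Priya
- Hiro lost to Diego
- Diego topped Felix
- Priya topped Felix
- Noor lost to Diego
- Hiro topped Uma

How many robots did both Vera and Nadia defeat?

4

Vera beat: Uma, Priya, Hiro, Yusuf.
Nadia beat: Uma, Priya, Felix, Hiro, Yusuf, Vera.
Both beat: Uma, Priya, Hiro, Yusuf — 4.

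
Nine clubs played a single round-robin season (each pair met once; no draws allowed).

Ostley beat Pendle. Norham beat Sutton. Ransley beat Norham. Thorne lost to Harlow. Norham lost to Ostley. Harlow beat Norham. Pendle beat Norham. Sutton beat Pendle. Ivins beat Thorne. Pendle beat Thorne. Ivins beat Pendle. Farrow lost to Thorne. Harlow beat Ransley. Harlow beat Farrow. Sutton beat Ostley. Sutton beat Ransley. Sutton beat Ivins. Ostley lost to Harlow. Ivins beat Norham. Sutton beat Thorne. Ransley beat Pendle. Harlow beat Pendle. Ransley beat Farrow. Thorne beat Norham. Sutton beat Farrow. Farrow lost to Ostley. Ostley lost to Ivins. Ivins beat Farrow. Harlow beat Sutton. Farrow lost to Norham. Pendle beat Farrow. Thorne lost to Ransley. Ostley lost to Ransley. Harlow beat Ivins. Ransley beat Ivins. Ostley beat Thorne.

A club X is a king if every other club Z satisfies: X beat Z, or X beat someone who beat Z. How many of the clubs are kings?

1

Ransley cannot reach Harlow in two steps.
Sutton cannot reach Harlow in two steps.
Ostley cannot reach Ransley, Ivins, Harlow in two steps.
Pendle cannot reach Ransley, Ostley, Ivins, Harlow in two steps.
Farrow cannot reach Ransley, Sutton, Ostley, Pendle, Norham, Ivins, Harlow, Thorne in two steps.
Norham cannot reach Harlow in two steps.
Ivins cannot reach Ransley, Harlow in two steps.
Harlow reaches everyone (king).
Thorne cannot reach Ransley, Ostley, Pendle, Ivins, Harlow in two steps.
Kings: Harlow — 1.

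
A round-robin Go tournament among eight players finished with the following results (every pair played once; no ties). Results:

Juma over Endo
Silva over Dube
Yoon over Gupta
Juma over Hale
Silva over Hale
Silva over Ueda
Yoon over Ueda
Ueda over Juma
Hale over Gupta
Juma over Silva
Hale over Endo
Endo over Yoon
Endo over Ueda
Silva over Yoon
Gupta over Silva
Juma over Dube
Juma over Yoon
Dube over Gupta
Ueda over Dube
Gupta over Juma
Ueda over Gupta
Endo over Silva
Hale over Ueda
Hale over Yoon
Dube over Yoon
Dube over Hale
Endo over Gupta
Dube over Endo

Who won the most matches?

Win totals: Endo 4, Gupta 2, Juma 5, Yoon 2, Ueda 3, Hale 4, Silva 4, Dube 4.
Juma leads with 5 wins (next highest: 4).

Juma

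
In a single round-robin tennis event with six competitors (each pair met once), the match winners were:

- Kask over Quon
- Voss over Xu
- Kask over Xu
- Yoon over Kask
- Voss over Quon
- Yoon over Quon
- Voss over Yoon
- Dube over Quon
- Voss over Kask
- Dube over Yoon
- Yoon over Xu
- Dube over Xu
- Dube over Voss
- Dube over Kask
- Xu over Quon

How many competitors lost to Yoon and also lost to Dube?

3

Yoon beat: Xu, Quon, Kask.
Dube beat: Xu, Quon, Yoon, Voss, Kask.
Both beat: Xu, Quon, Kask — 3.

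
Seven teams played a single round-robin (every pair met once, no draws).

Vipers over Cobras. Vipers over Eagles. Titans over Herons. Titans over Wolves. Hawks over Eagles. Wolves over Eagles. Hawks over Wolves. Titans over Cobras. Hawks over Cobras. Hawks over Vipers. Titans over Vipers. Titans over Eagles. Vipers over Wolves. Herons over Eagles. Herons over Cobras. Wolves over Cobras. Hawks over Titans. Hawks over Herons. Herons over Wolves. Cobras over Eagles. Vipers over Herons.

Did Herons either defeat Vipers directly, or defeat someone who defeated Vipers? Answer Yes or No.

No

Herons did not beat Vipers directly.
Herons beat Eagles, Wolves, Cobras, but each of them lost to Vipers. No two-step path.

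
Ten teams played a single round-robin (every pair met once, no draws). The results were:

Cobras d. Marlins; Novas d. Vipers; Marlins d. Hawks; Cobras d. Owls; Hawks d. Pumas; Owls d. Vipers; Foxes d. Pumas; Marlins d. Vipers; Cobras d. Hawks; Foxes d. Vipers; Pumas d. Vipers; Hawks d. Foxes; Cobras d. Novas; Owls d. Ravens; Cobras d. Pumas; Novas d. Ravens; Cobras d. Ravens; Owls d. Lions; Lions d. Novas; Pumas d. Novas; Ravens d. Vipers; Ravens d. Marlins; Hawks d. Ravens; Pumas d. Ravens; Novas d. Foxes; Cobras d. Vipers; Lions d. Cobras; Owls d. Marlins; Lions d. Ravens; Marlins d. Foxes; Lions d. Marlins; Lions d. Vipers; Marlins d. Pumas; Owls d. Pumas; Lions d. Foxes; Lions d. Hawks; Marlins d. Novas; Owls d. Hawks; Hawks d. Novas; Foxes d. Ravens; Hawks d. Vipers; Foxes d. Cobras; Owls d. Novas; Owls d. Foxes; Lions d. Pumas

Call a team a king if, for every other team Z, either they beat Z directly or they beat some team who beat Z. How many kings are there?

Cobras reaches everyone (king).
Hawks cannot reach Lions, Owls in two steps.
Vipers cannot reach Cobras, Hawks, Lions, Ravens, Marlins, Foxes, Owls, Novas, Pumas in two steps.
Lions reaches everyone (king).
Ravens cannot reach Cobras, Lions, Owls in two steps.
Marlins cannot reach Lions, Owls in two steps.
Foxes cannot reach Lions in two steps.
Owls reaches everyone (king).
Novas cannot reach Hawks, Lions, Owls in two steps.
Pumas cannot reach Cobras, Hawks, Lions, Owls in two steps.
Kings: Cobras, Lions, Owls — 3.

3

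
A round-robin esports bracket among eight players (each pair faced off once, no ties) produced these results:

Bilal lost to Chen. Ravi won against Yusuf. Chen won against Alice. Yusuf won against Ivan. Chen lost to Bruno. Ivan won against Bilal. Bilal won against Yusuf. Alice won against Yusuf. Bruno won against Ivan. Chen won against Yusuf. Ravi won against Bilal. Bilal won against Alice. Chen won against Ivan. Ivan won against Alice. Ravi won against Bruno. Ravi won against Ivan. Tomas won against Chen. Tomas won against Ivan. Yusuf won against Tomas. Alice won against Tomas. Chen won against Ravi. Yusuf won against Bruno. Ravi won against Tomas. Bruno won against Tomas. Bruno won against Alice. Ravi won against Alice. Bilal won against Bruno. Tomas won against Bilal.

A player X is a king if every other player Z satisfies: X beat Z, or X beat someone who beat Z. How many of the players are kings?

4

Yusuf cannot reach Ravi in two steps.
Bilal cannot reach Ravi in two steps.
Ivan cannot reach Ravi, Chen in two steps.
Tomas reaches everyone (king).
Ravi reaches everyone (king).
Alice cannot reach Ravi in two steps.
Bruno reaches everyone (king).
Chen reaches everyone (king).
Kings: Tomas, Ravi, Bruno, Chen — 4.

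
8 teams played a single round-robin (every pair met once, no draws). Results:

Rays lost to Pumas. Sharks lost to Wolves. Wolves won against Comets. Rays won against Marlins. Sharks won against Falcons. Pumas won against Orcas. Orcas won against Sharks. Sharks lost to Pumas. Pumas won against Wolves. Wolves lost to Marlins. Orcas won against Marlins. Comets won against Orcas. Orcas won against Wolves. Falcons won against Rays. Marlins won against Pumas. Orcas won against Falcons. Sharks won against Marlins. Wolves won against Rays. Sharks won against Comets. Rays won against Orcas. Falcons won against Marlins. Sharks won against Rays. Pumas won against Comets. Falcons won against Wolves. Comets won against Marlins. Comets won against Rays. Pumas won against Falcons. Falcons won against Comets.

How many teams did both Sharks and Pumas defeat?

Sharks beat: Comets, Falcons, Marlins, Rays.
Pumas beat: Sharks, Wolves, Comets, Falcons, Orcas, Rays.
Both beat: Comets, Falcons, Rays — 3.

3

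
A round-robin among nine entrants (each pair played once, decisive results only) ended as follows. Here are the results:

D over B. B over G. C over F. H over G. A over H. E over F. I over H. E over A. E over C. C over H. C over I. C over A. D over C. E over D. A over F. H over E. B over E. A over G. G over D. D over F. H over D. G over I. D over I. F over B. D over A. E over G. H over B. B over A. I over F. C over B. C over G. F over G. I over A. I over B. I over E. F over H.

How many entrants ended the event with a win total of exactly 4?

1

Win totals: A 3, B 3, C 6, D 5, E 5, F 3, G 2, H 4, I 5.
Exactly 4: H — 1 entrant.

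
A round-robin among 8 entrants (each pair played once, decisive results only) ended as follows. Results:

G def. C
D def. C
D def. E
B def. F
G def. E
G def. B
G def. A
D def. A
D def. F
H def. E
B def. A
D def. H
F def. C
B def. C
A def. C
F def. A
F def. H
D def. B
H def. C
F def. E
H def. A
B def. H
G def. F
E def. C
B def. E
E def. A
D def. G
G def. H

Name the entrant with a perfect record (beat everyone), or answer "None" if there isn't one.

D has 7 wins out of 7 opponents — a perfect record.

D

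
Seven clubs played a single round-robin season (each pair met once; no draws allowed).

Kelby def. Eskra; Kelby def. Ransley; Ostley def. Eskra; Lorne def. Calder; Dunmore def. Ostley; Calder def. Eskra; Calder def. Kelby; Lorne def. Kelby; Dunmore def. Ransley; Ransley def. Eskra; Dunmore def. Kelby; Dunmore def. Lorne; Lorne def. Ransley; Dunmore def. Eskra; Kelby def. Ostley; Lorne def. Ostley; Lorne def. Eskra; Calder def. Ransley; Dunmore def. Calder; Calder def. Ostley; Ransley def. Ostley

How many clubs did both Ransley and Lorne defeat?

2

Ransley beat: Eskra, Ostley.
Lorne beat: Eskra, Ostley, Ransley, Kelby, Calder.
Both beat: Eskra, Ostley — 2.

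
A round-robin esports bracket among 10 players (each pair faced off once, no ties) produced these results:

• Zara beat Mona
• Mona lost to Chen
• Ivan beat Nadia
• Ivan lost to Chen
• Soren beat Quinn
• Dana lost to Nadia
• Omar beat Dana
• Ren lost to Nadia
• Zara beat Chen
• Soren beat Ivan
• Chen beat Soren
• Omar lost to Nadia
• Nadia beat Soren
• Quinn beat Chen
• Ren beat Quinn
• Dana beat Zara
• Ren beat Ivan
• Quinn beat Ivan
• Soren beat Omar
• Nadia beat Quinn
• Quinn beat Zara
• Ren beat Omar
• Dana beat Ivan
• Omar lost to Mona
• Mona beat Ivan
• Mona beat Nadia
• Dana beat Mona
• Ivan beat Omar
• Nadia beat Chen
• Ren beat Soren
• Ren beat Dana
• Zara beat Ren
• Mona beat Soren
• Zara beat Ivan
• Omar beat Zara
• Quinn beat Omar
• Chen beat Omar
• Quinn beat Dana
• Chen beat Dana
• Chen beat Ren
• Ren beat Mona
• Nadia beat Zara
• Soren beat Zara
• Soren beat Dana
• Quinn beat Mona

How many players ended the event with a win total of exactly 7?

Win totals: Dana 3, Ren 6, Quinn 6, Omar 2, Nadia 7, Chen 6, Soren 5, Ivan 2, Mona 4, Zara 4.
Exactly 7: Nadia — 1 player.

1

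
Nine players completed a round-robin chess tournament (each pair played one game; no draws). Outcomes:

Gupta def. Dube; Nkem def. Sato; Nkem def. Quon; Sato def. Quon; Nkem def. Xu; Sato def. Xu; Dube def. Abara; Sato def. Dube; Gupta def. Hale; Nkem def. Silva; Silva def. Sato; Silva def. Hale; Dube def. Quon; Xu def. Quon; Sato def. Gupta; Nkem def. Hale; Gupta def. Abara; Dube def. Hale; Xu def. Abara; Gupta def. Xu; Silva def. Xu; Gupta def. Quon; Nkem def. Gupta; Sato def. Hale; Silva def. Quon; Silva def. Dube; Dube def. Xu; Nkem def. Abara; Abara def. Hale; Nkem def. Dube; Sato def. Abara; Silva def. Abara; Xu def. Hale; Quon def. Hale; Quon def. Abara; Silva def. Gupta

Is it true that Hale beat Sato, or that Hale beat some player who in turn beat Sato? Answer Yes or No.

Hale did not beat Sato directly.
Hale beat no one, so there is no intermediate player.

No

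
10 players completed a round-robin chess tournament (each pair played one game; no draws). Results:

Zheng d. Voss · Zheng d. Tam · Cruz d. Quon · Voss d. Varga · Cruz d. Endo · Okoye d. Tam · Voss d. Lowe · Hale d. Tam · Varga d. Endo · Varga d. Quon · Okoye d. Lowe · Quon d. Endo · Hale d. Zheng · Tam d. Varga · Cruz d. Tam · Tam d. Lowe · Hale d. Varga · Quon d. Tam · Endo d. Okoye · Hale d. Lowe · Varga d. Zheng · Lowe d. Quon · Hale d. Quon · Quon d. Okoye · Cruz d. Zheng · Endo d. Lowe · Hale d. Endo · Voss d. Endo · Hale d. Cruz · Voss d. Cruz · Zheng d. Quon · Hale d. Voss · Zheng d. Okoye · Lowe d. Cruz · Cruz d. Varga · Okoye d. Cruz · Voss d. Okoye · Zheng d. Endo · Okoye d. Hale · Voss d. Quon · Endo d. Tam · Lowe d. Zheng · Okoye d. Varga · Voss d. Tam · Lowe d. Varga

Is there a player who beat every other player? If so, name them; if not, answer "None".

Highest win total is Hale with 8 (out of 9 possible).
Hale lost to Okoye, so no player went undefeated.

None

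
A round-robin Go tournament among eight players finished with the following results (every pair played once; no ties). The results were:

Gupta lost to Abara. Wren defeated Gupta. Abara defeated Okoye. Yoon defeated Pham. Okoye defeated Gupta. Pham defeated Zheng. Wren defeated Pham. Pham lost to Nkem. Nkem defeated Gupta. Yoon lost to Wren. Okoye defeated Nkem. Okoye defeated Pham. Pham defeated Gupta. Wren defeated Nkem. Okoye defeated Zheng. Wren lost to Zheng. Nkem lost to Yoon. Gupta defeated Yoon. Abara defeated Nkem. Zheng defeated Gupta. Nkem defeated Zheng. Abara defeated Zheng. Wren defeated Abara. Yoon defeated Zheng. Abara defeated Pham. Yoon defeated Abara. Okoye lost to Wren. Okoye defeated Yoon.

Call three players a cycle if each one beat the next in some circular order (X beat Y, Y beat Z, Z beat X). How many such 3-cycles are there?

10

Win totals: Yoon 4, Abara 5, Gupta 1, Zheng 2, Nkem 3, Wren 6, Pham 2, Okoye 5.
A player with w wins dominates both others in C(w,2) triples; summing gives 6 + 10 + 0 + 1 + 3 + 15 + 1 + 10 = 46 transitive triples.
Total triples C(8,3) = 56, so cyclic triples = 56 − 46 = 10.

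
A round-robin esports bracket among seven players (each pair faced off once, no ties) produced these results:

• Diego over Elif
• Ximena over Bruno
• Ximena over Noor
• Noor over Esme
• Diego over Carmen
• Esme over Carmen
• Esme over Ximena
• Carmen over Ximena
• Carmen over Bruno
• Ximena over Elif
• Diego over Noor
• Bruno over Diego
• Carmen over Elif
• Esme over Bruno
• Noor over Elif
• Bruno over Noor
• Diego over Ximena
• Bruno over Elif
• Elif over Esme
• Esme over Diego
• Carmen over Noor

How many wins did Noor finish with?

2

Noor's results: beat Esme, Elif; lost to Bruno, Carmen, Ximena, Diego.
That is 2 wins.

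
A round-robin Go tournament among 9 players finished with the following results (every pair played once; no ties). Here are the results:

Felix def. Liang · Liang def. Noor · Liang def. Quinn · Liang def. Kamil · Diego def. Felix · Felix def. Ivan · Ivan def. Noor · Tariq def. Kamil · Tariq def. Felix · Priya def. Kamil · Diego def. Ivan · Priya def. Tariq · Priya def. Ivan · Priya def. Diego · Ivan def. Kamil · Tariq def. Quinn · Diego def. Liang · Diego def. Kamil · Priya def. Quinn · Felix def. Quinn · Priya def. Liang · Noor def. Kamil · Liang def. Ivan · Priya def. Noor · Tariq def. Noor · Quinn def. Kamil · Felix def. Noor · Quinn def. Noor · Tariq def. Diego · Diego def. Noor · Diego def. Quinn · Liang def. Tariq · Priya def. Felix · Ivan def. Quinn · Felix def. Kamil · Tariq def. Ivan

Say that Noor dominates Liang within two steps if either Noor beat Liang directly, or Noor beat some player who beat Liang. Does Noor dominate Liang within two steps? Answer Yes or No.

No

Noor did not beat Liang directly.
Noor beat Kamil, but each of them lost to Liang. No two-step path.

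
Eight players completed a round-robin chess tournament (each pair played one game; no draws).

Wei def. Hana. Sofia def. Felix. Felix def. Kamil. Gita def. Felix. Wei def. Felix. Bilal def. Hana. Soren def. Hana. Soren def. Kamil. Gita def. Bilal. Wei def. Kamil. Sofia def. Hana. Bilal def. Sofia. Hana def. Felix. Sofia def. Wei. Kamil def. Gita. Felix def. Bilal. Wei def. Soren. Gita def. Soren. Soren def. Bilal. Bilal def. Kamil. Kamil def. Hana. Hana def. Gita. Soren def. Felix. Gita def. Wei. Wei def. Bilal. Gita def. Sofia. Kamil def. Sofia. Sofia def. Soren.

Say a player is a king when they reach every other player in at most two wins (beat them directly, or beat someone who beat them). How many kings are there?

6

Gita reaches everyone (king).
Sofia reaches everyone (king).
Soren cannot reach Wei in two steps.
Bilal reaches everyone (king).
Kamil reaches everyone (king).
Felix cannot reach Soren, Wei in two steps.
Wei reaches everyone (king).
Hana reaches everyone (king).
Kings: Gita, Sofia, Bilal, Kamil, Wei, Hana — 6.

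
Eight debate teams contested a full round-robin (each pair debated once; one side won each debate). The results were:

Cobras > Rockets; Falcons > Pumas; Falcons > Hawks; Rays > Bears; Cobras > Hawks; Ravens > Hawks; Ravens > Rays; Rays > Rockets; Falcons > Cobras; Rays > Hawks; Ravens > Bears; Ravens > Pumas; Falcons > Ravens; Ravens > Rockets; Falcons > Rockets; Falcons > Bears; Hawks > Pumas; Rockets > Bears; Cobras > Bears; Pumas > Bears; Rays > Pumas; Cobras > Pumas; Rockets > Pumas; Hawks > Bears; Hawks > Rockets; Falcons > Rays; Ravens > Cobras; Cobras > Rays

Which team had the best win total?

Win totals: Cobras 5, Falcons 7, Pumas 1, Rockets 2, Hawks 3, Ravens 6, Rays 4, Bears 0.
Falcons leads with 7 wins (next highest: 6).

Falcons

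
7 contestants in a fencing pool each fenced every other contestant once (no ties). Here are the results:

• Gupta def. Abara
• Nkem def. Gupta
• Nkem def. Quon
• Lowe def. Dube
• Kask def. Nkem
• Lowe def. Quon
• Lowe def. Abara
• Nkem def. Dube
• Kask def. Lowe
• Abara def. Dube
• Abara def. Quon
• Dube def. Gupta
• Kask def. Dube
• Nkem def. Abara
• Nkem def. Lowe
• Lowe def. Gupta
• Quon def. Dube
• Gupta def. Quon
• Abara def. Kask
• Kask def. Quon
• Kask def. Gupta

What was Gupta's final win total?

2

Gupta's results: beat Abara, Quon; lost to Dube, Nkem, Lowe, Kask.
That is 2 wins.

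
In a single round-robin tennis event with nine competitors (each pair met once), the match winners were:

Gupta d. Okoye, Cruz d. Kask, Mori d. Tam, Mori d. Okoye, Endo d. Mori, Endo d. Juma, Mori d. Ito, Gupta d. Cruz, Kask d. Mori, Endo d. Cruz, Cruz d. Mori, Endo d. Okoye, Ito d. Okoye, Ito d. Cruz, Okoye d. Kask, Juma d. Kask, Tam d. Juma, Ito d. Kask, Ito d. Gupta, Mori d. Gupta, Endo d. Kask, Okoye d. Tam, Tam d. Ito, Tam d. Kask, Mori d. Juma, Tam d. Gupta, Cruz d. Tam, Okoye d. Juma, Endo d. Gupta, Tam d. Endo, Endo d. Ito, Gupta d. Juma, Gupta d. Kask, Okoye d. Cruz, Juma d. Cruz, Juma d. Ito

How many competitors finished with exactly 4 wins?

3

Win totals: Tam 5, Kask 1, Endo 7, Ito 4, Gupta 4, Okoye 4, Mori 5, Cruz 3, Juma 3.
Exactly 4: Ito, Gupta, Okoye — 3 competitors.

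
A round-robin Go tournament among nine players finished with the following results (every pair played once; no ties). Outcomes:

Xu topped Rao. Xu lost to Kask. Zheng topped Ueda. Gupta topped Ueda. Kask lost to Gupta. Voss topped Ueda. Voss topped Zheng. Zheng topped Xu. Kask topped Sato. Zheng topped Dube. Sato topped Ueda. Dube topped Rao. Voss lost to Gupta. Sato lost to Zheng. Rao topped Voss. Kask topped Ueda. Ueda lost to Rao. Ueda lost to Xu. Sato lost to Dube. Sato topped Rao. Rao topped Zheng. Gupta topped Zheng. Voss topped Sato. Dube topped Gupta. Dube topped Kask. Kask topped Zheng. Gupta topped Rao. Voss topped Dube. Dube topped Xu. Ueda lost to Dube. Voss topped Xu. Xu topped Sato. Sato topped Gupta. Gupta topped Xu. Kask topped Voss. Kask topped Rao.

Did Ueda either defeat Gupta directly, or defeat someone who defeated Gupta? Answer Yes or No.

Ueda did not beat Gupta directly.
Ueda beat no one, so there is no intermediate player.

No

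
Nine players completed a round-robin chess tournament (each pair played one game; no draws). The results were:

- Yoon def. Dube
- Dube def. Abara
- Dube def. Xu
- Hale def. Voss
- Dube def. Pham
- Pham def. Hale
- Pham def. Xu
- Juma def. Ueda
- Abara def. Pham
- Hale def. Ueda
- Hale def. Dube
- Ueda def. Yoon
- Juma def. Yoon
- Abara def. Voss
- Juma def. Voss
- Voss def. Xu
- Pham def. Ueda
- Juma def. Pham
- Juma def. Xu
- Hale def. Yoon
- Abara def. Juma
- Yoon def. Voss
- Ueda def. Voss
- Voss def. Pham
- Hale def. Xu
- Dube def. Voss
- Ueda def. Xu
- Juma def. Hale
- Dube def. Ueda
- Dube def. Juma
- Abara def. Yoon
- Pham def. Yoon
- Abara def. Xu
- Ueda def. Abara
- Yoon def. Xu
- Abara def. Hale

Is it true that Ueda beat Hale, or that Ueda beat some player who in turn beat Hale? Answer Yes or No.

Yes

Ueda did not beat Hale directly.
Ueda beat Voss, Abara, Yoon, Xu. Of those, Abara beat Hale.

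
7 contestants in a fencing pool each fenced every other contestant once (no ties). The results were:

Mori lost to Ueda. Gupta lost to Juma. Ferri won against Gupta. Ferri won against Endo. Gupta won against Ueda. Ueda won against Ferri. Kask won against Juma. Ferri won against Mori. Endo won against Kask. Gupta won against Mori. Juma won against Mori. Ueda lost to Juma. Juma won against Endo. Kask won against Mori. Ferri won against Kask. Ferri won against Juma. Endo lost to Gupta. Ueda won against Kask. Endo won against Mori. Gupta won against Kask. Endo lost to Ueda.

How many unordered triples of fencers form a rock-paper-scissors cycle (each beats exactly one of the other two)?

5

Win totals: Endo 2, Gupta 4, Ueda 4, Mori 0, Juma 4, Kask 2, Ferri 5.
A fencer with w wins dominates both others in C(w,2) triples; summing gives 1 + 6 + 6 + 0 + 6 + 1 + 10 = 30 transitive triples.
Total triples C(7,3) = 35, so cyclic triples = 35 − 30 = 5.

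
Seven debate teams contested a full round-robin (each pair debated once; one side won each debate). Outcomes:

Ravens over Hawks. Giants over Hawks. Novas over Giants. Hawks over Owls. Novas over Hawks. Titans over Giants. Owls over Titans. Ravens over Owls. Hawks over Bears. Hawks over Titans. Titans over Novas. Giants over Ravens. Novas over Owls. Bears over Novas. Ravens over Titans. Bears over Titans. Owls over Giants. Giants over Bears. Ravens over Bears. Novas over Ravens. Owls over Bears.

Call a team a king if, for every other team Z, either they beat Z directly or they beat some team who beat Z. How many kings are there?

Novas reaches everyone (king).
Bears reaches everyone (king).
Hawks cannot reach Ravens in two steps.
Titans reaches everyone (king).
Owls reaches everyone (king).
Giants reaches everyone (king).
Ravens reaches everyone (king).
Kings: Novas, Bears, Titans, Owls, Giants, Ravens — 6.

6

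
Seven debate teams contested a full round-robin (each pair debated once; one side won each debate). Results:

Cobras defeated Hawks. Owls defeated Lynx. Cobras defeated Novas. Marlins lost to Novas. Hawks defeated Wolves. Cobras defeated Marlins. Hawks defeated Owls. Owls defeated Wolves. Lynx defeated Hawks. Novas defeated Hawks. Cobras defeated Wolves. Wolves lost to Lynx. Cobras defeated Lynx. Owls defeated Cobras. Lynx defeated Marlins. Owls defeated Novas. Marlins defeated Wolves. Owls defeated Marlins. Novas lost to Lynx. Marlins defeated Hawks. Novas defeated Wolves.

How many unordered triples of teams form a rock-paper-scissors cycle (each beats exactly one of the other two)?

Win totals: Novas 3, Lynx 4, Owls 5, Wolves 0, Marlins 2, Hawks 2, Cobras 5.
A team with w wins dominates both others in C(w,2) triples; summing gives 3 + 6 + 10 + 0 + 1 + 1 + 10 = 31 transitive triples.
Total triples C(7,3) = 35, so cyclic triples = 35 − 31 = 4.

4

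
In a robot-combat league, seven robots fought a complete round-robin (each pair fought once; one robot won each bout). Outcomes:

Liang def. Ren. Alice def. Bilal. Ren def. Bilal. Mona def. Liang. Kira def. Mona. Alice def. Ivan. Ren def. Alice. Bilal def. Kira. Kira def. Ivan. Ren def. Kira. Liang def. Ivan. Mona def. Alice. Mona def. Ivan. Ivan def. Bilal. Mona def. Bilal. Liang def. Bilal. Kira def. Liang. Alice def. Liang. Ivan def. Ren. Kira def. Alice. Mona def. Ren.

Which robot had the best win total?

Mona

Win totals: Ren 3, Kira 4, Liang 3, Mona 5, Ivan 2, Alice 3, Bilal 1.
Mona leads with 5 wins (next highest: 4).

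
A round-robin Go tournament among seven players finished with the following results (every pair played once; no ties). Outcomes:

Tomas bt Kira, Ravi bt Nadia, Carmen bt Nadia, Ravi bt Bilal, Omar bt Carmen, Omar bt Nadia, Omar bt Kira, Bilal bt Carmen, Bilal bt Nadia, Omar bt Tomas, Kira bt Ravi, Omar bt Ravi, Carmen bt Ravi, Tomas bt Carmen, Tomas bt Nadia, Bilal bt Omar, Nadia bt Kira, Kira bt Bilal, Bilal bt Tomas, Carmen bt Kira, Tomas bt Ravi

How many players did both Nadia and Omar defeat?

1

Nadia beat: Kira.
Omar beat: Kira, Ravi, Nadia, Carmen, Tomas.
Both beat: Kira — 1.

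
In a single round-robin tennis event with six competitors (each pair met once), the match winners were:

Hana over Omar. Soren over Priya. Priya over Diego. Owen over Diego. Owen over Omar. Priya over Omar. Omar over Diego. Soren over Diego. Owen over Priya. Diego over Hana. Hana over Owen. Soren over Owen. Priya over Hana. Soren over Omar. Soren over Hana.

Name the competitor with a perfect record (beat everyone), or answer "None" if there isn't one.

Soren

Soren has 5 wins out of 5 opponents — a perfect record.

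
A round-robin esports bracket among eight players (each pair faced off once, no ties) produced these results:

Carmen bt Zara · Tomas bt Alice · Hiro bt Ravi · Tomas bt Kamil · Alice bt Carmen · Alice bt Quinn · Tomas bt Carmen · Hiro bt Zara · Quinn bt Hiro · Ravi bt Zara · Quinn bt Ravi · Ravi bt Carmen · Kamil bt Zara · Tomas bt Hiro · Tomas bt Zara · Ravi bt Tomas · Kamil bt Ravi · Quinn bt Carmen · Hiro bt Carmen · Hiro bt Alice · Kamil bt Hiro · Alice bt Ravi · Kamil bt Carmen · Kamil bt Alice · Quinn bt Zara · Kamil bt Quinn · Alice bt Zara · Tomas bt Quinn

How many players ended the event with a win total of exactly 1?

Win totals: Ravi 3, Zara 0, Quinn 4, Carmen 1, Hiro 4, Tomas 6, Alice 4, Kamil 6.
Exactly 1: Carmen — 1 player.

1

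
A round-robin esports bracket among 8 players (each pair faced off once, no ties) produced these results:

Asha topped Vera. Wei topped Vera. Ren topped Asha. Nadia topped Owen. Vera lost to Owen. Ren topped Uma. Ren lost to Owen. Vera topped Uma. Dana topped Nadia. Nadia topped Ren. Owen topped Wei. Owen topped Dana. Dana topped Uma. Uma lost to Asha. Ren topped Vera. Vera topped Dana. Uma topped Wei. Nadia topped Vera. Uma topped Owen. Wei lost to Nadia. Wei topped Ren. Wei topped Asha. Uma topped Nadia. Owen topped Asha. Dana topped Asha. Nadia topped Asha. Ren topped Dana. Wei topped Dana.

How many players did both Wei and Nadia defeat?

3

Wei beat: Ren, Vera, Dana, Asha.
Nadia beat: Ren, Owen, Vera, Asha, Wei.
Both beat: Ren, Vera, Asha — 3.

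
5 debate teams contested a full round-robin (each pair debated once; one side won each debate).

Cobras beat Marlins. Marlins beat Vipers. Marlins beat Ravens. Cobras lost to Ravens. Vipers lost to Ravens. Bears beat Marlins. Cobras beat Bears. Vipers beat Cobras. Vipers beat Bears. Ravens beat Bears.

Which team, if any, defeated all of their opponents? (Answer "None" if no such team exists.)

None

Highest win total is Ravens with 3 (out of 4 possible).
Ravens lost to Marlins, so no team went undefeated.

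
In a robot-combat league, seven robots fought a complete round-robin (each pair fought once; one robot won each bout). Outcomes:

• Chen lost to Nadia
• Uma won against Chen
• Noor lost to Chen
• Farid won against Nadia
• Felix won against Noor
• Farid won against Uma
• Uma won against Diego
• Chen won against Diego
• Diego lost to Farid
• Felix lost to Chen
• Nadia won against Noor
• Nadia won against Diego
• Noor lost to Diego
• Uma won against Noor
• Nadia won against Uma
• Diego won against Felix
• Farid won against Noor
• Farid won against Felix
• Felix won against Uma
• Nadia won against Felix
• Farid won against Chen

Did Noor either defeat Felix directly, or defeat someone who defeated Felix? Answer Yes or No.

No

Noor did not beat Felix directly.
Noor beat no one, so there is no intermediate robot.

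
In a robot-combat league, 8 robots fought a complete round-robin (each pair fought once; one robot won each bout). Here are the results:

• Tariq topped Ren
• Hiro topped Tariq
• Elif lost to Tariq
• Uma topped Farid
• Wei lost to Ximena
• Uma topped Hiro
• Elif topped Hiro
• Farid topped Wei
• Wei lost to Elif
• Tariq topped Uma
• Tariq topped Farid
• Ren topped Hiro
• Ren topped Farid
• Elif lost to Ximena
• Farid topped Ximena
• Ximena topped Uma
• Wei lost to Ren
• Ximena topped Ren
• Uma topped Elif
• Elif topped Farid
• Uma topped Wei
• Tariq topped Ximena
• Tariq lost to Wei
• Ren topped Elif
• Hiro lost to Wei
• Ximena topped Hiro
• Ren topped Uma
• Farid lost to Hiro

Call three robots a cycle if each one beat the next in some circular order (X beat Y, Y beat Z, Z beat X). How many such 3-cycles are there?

14

Win totals: Elif 3, Uma 4, Farid 2, Ximena 5, Tariq 5, Wei 2, Ren 5, Hiro 2.
A robot with w wins dominates both others in C(w,2) triples; summing gives 3 + 6 + 1 + 10 + 10 + 1 + 10 + 1 = 42 transitive triples.
Total triples C(8,3) = 56, so cyclic triples = 56 − 42 = 14.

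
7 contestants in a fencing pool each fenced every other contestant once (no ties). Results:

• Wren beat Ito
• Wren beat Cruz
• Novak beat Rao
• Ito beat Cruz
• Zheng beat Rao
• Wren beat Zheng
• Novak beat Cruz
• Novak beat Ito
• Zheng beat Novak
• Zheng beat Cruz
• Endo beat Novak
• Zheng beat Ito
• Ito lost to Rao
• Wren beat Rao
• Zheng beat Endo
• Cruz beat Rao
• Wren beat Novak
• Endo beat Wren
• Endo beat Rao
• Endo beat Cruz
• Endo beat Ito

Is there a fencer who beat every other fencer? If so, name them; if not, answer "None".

None

Highest win total is Zheng with 5 (out of 6 possible).
Zheng lost to Wren, so no fencer went undefeated.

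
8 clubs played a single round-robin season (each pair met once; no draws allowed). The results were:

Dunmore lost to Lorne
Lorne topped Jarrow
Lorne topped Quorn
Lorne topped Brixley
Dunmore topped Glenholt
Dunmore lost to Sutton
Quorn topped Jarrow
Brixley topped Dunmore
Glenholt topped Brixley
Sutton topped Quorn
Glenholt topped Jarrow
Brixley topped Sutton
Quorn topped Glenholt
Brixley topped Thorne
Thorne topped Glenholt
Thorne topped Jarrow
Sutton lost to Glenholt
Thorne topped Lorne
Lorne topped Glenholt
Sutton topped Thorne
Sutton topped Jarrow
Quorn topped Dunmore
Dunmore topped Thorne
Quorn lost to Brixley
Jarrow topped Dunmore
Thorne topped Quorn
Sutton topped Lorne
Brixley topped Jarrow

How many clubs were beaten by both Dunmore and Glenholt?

0

Dunmore beat: Glenholt, Thorne.
Glenholt beat: Jarrow, Sutton, Brixley.
No one was beaten by both.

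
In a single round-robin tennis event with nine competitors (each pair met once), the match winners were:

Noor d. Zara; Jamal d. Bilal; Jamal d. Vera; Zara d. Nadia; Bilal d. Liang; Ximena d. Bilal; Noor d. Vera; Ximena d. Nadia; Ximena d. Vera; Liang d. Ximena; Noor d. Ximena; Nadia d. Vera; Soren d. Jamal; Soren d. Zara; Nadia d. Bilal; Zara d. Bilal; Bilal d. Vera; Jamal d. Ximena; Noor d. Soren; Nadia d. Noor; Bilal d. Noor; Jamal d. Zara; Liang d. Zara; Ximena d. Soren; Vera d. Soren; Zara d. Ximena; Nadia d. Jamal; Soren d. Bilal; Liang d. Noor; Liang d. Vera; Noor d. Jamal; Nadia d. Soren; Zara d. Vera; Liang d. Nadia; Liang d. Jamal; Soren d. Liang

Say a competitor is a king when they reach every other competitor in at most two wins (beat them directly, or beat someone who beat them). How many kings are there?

Soren reaches everyone (king).
Vera cannot reach Noor, Nadia, Ximena in two steps.
Liang reaches everyone (king).
Noor reaches everyone (king).
Bilal reaches everyone (king).
Nadia reaches everyone (king).
Zara reaches everyone (king).
Ximena reaches everyone (king).
Jamal reaches everyone (king).
Kings: Soren, Liang, Noor, Bilal, Nadia, Zara, Ximena, Jamal — 8.

8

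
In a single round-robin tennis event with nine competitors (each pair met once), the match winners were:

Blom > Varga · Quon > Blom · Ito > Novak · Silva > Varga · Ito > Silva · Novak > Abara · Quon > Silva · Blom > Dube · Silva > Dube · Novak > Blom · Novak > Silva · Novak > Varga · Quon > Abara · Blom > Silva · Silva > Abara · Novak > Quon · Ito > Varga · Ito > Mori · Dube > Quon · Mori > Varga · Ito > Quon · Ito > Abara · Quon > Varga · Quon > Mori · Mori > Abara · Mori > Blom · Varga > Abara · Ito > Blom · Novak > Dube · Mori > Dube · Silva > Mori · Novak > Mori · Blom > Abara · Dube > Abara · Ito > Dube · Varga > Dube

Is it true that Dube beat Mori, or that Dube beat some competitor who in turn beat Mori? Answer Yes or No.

Dube did not beat Mori directly.
Dube beat Abara, Quon. Of those, Quon beat Mori.

Yes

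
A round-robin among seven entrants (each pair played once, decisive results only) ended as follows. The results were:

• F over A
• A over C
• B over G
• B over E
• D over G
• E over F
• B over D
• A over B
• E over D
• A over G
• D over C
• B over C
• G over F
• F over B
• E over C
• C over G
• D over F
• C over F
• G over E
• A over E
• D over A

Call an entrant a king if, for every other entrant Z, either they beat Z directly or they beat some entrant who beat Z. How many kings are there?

A reaches everyone (king).
B reaches everyone (king).
C cannot reach D in two steps.
D reaches everyone (king).
E reaches everyone (king).
F reaches everyone (king).
G reaches everyone (king).
Kings: A, B, D, E, F, G — 6.

6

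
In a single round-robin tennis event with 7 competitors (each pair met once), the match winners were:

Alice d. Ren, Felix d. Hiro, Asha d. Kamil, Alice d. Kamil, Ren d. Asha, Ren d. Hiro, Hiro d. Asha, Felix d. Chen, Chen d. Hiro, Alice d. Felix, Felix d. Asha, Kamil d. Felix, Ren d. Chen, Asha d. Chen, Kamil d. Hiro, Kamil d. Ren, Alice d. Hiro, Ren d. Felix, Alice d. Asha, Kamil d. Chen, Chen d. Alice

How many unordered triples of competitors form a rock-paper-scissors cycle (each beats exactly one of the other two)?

Win totals: Felix 3, Alice 5, Ren 4, Asha 2, Kamil 4, Hiro 1, Chen 2.
A competitor with w wins dominates both others in C(w,2) triples; summing gives 3 + 10 + 6 + 1 + 6 + 0 + 1 = 27 transitive triples.
Total triples C(7,3) = 35, so cyclic triples = 35 − 27 = 8.

8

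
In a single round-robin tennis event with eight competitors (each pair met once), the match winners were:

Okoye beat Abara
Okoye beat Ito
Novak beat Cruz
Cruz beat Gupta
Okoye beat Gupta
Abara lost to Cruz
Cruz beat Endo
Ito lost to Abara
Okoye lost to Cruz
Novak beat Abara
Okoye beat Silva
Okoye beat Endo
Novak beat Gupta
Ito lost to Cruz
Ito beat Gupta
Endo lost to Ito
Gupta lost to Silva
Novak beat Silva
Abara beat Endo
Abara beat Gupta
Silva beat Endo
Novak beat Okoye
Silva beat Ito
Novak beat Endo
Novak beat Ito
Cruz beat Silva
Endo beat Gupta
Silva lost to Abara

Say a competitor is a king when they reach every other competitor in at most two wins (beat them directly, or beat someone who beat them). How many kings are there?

Ito cannot reach Abara, Cruz, Silva, Novak, Okoye in two steps.
Abara cannot reach Cruz, Novak, Okoye in two steps.
Gupta cannot reach Ito, Abara, Endo, Cruz, Silva, Novak, Okoye in two steps.
Endo cannot reach Ito, Abara, Cruz, Silva, Novak, Okoye in two steps.
Cruz cannot reach Novak in two steps.
Silva cannot reach Abara, Cruz, Novak, Okoye in two steps.
Novak reaches everyone (king).
Okoye cannot reach Cruz, Novak in two steps.
Kings: Novak — 1.

1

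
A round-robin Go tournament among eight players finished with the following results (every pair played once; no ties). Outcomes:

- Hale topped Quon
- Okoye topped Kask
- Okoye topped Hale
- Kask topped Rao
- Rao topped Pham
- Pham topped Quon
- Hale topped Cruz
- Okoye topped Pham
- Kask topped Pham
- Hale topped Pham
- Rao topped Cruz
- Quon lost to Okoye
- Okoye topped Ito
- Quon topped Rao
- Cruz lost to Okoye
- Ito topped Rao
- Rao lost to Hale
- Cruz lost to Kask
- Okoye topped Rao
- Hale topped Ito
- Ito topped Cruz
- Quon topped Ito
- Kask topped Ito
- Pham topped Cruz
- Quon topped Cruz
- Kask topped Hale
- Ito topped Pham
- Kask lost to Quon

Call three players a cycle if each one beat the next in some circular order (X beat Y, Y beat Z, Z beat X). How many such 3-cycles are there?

Win totals: Quon 4, Cruz 0, Pham 2, Rao 2, Kask 5, Ito 3, Okoye 7, Hale 5.
A player with w wins dominates both others in C(w,2) triples; summing gives 6 + 0 + 1 + 1 + 10 + 3 + 21 + 10 = 52 transitive triples.
Total triples C(8,3) = 56, so cyclic triples = 56 − 52 = 4.

4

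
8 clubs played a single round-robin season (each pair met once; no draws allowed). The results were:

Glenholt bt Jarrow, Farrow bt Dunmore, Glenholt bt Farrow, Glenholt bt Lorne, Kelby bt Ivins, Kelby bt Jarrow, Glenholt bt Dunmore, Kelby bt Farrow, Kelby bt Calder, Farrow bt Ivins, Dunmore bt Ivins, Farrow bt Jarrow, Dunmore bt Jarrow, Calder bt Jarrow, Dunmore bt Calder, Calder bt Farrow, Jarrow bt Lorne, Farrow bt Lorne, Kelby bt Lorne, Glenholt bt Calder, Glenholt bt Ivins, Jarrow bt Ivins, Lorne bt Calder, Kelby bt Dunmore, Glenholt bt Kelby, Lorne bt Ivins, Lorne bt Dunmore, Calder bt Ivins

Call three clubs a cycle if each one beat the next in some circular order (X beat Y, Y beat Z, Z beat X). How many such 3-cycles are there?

Win totals: Kelby 6, Glenholt 7, Dunmore 3, Calder 3, Farrow 4, Jarrow 2, Lorne 3, Ivins 0.
A club with w wins dominates both others in C(w,2) triples; summing gives 15 + 21 + 3 + 3 + 6 + 1 + 3 + 0 = 52 transitive triples.
Total triples C(8,3) = 56, so cyclic triples = 56 − 52 = 4.

4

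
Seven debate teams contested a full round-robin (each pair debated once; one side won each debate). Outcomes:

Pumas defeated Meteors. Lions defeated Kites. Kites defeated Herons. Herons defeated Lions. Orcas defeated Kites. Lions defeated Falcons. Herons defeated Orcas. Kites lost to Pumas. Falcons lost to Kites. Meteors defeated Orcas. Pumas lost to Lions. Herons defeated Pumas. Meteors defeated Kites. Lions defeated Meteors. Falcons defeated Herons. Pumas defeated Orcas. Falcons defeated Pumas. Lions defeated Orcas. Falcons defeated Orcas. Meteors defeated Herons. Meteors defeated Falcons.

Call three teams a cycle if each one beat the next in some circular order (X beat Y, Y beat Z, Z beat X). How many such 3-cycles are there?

Win totals: Herons 3, Falcons 3, Lions 5, Kites 2, Orcas 1, Meteors 4, Pumas 3.
A team with w wins dominates both others in C(w,2) triples; summing gives 3 + 3 + 10 + 1 + 0 + 6 + 3 = 26 transitive triples.
Total triples C(7,3) = 35, so cyclic triples = 35 − 26 = 9.

9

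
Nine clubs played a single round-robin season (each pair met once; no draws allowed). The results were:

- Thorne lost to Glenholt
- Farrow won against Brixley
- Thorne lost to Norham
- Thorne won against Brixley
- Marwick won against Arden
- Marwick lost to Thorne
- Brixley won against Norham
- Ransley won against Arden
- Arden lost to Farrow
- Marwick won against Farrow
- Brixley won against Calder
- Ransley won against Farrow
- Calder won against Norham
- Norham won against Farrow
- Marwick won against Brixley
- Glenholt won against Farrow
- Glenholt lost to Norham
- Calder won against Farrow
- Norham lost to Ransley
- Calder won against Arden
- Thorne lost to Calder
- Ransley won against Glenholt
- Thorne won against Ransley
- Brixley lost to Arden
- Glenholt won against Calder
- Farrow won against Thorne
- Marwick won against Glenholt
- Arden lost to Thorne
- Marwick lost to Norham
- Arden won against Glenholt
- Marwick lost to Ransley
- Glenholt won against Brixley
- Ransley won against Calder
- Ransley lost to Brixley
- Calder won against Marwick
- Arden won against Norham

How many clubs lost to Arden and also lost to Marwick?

Arden beat: Glenholt, Norham, Brixley.
Marwick beat: Farrow, Glenholt, Arden, Brixley.
Both beat: Glenholt, Brixley — 2.

2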